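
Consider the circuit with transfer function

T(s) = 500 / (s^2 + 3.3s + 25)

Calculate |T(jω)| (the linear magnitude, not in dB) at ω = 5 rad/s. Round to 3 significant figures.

At s = jω = j5:
quadratic: (j5)² + 3.3·j5 + 25 = 0 + j16.5 → |·| ≈ 16.5, ∠ ≈ 90.00°
|T| = 500 / 16.5 ≈ 30.303

30.3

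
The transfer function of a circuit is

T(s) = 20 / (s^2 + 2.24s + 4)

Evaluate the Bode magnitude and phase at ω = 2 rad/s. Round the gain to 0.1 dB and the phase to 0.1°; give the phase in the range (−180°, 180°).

At s = jω = j2:
quadratic: (j2)² + 2.24·j2 + 4 = 0 + j4.48 → |·| ≈ 4.48, ∠ ≈ 90.00°
|T| = 20 / 4.48 ≈ 4.4643
Gain = 20 log₁₀(4.4643) ≈ 13.00 dB
∠T = 0.00° − 90.00° = -90.00°

13.0 dB, -90.0°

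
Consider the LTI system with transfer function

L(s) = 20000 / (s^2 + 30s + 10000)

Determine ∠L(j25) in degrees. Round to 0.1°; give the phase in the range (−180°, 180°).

At s = jω = j25:
quadratic: (j25)² + 30·j25 + 10000 = 9375 + j750 → |·| ≈ 9405, ∠ ≈ 4.57°
∠L = 0.00° − 4.57° = -4.57°

-4.6°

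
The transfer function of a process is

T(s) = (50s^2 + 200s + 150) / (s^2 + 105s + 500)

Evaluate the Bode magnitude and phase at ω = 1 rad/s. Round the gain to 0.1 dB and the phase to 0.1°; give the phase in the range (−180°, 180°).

-7.2 dB, 51.6°

Substitute s = j1:
Numerator: 50(j1)^2 + 200(j1) + 150 = 100 + j200
Denominator: (j1)^2 + 105(j1) + 500 = 499 + j105
|N| = √(100² + 200²) ≈ 223.61, ∠N ≈ 63.43°
|D| = √(499² + 105²) ≈ 509.93, ∠D ≈ 11.88°
|T| = 223.61 / 509.93 ≈ 0.43851
Gain = 20 log₁₀(0.43851) ≈ -7.16 dB
∠T = 63.43° − 11.88° = 51.55°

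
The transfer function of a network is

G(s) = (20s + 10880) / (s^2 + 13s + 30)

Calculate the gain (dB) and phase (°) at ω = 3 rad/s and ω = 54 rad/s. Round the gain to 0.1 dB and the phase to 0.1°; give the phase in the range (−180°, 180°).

ω = 3: 47.8 dB, -61.4°; ω = 54: 11.3 dB, -160.7°

Substitute s = j3:
Numerator: 20(j3) + 10880 = 10880 + j60
Denominator: (j3)^2 + 13(j3) + 30 = 21 + j39
|N| = √(10880² + 60²) ≈ 10880, ∠N ≈ 0.32°
|D| = √(21² + 39²) ≈ 44.294, ∠D ≈ 61.70°
|G| = 10880 / 44.294 ≈ 245.63
Gain = 20 log₁₀(245.63) ≈ 47.81 dB
∠G = 0.32° − 61.70° = -61.38°

Substitute s = j54:
Numerator: 20(j54) + 10880 = 10880 + j1080
Denominator: (j54)^2 + 13(j54) + 30 = -2886 + j702
|N| = √(10880² + 1080²) ≈ 10933, ∠N ≈ 5.67°
|D| = √(2886² + 702²) ≈ 2970.2, ∠D ≈ 166.33°
|G| = 10933 / 2970.2 ≈ 3.6809
Gain = 20 log₁₀(3.6809) ≈ 11.32 dB
∠G = 5.67° − 166.33° = -160.66°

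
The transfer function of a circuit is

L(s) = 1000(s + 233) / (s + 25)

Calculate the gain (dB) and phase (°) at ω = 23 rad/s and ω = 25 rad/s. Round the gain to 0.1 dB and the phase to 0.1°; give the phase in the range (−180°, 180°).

ω = 23: 76.8 dB, -37.0°; ω = 25: 76.4 dB, -38.9°

At s = jω = j23:
zero (s+233): 233 + j23 → |·| = √(233²+23²) = √54818 ≈ 234.13, ∠ = arctan(23/233) ≈ 5.64°
pole (s+25): 25 + j23 → |·| = √(25²+23²) = √1154 ≈ 33.971, ∠ = arctan(23/25) ≈ 42.61°
|L| = 1000 · 234.13 / 33.971 ≈ 6892.1
Gain = 20 log₁₀(6892.1) ≈ 76.77 dB
∠L = 5.64° − 42.61° = -36.97°

At s = jω = j25:
zero (s+233): 233 + j25 → |·| = √(233²+25²) = √54914 ≈ 234.34, ∠ = arctan(25/233) ≈ 6.12°
pole (s+25): 25 + j25 → |·| = √(25²+25²) = √1250 ≈ 35.355, ∠ = arctan(25/25) ≈ 45.00°
|L| = 1000 · 234.34 / 35.355 ≈ 6628.2
Gain = 20 log₁₀(6628.2) ≈ 76.43 dB
∠L = 6.12° − 45.00° = -38.88°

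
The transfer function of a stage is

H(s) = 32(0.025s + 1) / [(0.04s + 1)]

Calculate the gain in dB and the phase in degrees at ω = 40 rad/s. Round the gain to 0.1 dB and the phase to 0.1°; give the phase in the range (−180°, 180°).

27.6 dB, -13.0°

At ω = 40 rad/s:
zero (1 + j40·0.025) = 1 + j1 → |·| ≈ 1.4142, ∠ ≈ 45.00°
pole (1 + j40·0.04) = 1 + j1.6 → |·| ≈ 1.8868, ∠ ≈ 57.99°
|H| = 32 · 1.4142 / (1.8868) ≈ 23.985
Gain = 20 log₁₀(23.985) ≈ 27.60 dB
∠H = (45.00°) − (57.99°) = -12.99°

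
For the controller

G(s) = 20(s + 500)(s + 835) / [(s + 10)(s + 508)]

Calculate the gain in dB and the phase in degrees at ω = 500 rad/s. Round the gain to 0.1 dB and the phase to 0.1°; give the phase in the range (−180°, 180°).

31.7 dB, -57.5°

At s = jω = j500:
zero (s+500): 500 + j500 → |·| = √(500²+500²) = √500000 ≈ 707.11, ∠ = arctan(500/500) ≈ 45.00°
zero (s+835): 835 + j500 → |·| = √(835²+500²) = √947225 ≈ 973.25, ∠ = arctan(500/835) ≈ 30.91°
pole (s+10): 10 + j500 → |·| = √(10²+500²) = √250100 ≈ 500.1, ∠ = arctan(500/10) ≈ 88.85°
pole (s+508): 508 + j500 → |·| = √(508²+500²) = √508064 ≈ 712.79, ∠ = arctan(500/508) ≈ 44.55°
|G| = 20 · 6.8819e+05 / 3.5647e+05 ≈ 38.611
Gain = 20 log₁₀(38.611) ≈ 31.73 dB
∠G = 75.91° − 133.40° = -57.49°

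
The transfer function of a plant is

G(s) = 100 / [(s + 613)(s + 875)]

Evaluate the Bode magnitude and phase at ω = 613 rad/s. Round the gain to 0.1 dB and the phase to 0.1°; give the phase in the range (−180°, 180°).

-79.3 dB, -80.0°

At s = jω = j613:
pole (s+613): 613 + j613 → |·| = √(613²+613²) = √751538 ≈ 866.91, ∠ = arctan(613/613) ≈ 45.00°
pole (s+875): 875 + j613 → |·| = √(875²+613²) = √1141394 ≈ 1068.4, ∠ = arctan(613/875) ≈ 35.01°
|G| = 100 / 9.2621e+05 ≈ 0.00010797
Gain = 20 log₁₀(0.00010797) ≈ -79.33 dB
∠G = 0.00° − 80.01° = -80.01°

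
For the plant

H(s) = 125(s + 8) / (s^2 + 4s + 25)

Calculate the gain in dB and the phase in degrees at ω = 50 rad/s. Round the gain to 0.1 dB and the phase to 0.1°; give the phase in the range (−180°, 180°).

8.1 dB, -94.5°

At s = jω = j50:
zero (s+8): 8 + j50 → |·| = √(8²+50²) = √2564 ≈ 50.636, ∠ = arctan(50/8) ≈ 80.91°
quadratic: (j50)² + 4·j50 + 25 = -2475 + j200 → |·| ≈ 2483.1, ∠ ≈ 175.38°
|H| = 125 · 50.636 / 2483.1 ≈ 2.549
Gain = 20 log₁₀(2.549) ≈ 8.13 dB
∠H = 80.91° − 175.38° = -94.47°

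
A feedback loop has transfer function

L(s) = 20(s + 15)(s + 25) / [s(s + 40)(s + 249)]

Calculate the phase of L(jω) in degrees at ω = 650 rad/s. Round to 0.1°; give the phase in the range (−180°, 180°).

At s = jω = j650:
zero (s+15): 15 + j650 → |·| = √(15²+650²) = √422725 ≈ 650.17, ∠ = arctan(650/15) ≈ 88.68°
zero (s+25): 25 + j650 → |·| = √(25²+650²) = √423125 ≈ 650.48, ∠ = arctan(650/25) ≈ 87.80°
pole (s+40): 40 + j650 → |·| = √(40²+650²) = √424100 ≈ 651.23, ∠ = arctan(650/40) ≈ 86.48°
pole (s+249): 249 + j650 → |·| = √(249²+650²) = √484501 ≈ 696.06, ∠ = arctan(650/249) ≈ 69.04°
pole at origin: |s| = 650, ∠ = 90.00° (in denominator)
∠L = 176.48° − 245.52° = -69.04°

-69.0°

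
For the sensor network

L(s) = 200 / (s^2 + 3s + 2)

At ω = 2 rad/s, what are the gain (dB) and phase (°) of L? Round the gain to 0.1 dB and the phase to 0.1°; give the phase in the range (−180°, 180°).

30.0 dB, -108.4°

Substitute s = j2:
Numerator: 200 = 200 + j0
Denominator: (j2)^2 + 3(j2) + 2 = -2 + j6
|N| = √(200² + 0²) ≈ 200, ∠N ≈ 0.00°
|D| = √(2² + 6²) ≈ 6.3246, ∠D ≈ 108.43°
|L| = 200 / 6.3246 ≈ 31.623
Gain = 20 log₁₀(31.623) ≈ 30.00 dB
∠L = 0.00° − 108.43° = -108.43°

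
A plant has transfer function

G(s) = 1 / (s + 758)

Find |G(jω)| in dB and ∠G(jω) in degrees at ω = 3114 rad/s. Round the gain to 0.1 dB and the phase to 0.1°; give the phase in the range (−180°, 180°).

-70.1 dB, -76.3°

Substitute s = j3114:
Numerator: 1 = 1 + j0
Denominator: (j3114) + 758 = 758 + j3114
|N| = √(1² + 0²) ≈ 1, ∠N ≈ 0.00°
|D| = √(758² + 3114²) ≈ 3204.9, ∠D ≈ 76.32°
|G| = 1 / 3204.9 ≈ 0.00031202
Gain = 20 log₁₀(0.00031202) ≈ -70.12 dB
∠G = 0.00° − 76.32° = -76.32°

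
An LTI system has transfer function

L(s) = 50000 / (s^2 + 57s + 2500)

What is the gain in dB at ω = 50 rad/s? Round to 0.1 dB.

24.9 dB

At s = jω = j50:
quadratic: (j50)² + 57·j50 + 2500 = 0 + j2850 → |·| ≈ 2850, ∠ ≈ 90.00°
|L| = 50000 / 2850 ≈ 17.544
Gain = 20 log₁₀(17.544) ≈ 24.88 dB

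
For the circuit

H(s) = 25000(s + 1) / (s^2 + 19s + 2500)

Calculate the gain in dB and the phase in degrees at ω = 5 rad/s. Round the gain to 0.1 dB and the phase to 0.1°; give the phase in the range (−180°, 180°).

34.2 dB, 76.5°

At s = jω = j5:
zero (s+1): 1 + j5 → |·| = √(1²+5²) = √26 ≈ 5.099, ∠ = arctan(5/1) ≈ 78.69°
quadratic: (j5)² + 19·j5 + 2500 = 2475 + j95 → |·| ≈ 2476.8, ∠ ≈ 2.20°
|H| = 25000 · 5.099 / 2476.8 ≈ 51.468
Gain = 20 log₁₀(51.468) ≈ 34.23 dB
∠H = 78.69° − 2.20° = 76.49°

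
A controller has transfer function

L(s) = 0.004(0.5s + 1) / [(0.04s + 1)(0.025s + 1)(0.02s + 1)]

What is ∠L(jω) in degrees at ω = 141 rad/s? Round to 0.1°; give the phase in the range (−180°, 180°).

-135.4°

At ω = 141 rad/s:
zero (1 + j141·0.5) = 1 + j70.5 → |·| ≈ 70.507, ∠ ≈ 89.19°
pole (1 + j141·0.04) = 1 + j5.64 → |·| ≈ 5.728, ∠ ≈ 79.95°
pole (1 + j141·0.025) = 1 + j3.525 → |·| ≈ 3.6641, ∠ ≈ 74.16°
pole (1 + j141·0.02) = 1 + j2.82 → |·| ≈ 2.9921, ∠ ≈ 70.47°
∠L = (89.19°) − (79.95° + 74.16° + 70.47°) = -135.39°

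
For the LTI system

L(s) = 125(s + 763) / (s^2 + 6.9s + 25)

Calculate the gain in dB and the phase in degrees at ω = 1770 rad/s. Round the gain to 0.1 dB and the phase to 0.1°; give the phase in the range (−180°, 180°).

-22.3 dB, -113.1°

At s = jω = j1770:
zero (s+763): 763 + j1770 → |·| = √(763²+1770²) = √3715069 ≈ 1927.5, ∠ = arctan(1770/763) ≈ 66.68°
quadratic: (j1770)² + 6.9·j1770 + 25 = -3132875 + j12213 → |·| ≈ 3.1329e+06, ∠ ≈ 179.78°
|L| = 125 · 1927.5 / 3.1329e+06 ≈ 0.076906
Gain = 20 log₁₀(0.076906) ≈ -22.28 dB
∠L = 66.68° − 179.78° = -113.10°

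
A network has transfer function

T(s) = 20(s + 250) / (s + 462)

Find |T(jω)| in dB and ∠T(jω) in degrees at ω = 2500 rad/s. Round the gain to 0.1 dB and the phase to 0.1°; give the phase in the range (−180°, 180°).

25.9 dB, 4.8°

At s = jω = j2500:
zero (s+250): 250 + j2500 → |·| = √(250²+2500²) = √6312500 ≈ 2512.5, ∠ = arctan(2500/250) ≈ 84.29°
pole (s+462): 462 + j2500 → |·| = √(462²+2500²) = √6463444 ≈ 2542.3, ∠ = arctan(2500/462) ≈ 79.53°
|T| = 20 · 2512.5 / 2542.3 ≈ 19.766
Gain = 20 log₁₀(19.766) ≈ 25.92 dB
∠T = 84.29° − 79.53° = 4.76°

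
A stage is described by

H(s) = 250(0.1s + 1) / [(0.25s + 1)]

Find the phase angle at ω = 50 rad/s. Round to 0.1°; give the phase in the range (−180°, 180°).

-6.7°

At ω = 50 rad/s:
zero (1 + j50·0.1) = 1 + j5 → |·| ≈ 5.099, ∠ ≈ 78.69°
pole (1 + j50·0.25) = 1 + j12.5 → |·| ≈ 12.54, ∠ ≈ 85.43°
∠H = (78.69°) − (85.43°) = -6.74°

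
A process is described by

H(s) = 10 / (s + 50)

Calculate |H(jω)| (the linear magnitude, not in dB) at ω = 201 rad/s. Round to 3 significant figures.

0.0483

Substitute s = j201:
Numerator: 10 = 10 + j0
Denominator: (j201) + 50 = 50 + j201
|N| = √(10² + 0²) ≈ 10, ∠N ≈ 0.00°
|D| = √(50² + 201²) ≈ 207.13, ∠D ≈ 76.03°
|H| = 10 / 207.13 ≈ 0.048279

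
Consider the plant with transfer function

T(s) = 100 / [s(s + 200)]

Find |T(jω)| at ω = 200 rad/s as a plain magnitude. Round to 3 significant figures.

0.00177

At s = jω = j200:
pole (s+200): 200 + j200 → |·| = √(200²+200²) = √80000 ≈ 282.84, ∠ = arctan(200/200) ≈ 45.00°
pole at origin: |s| = 200, ∠ = 90.00° (in denominator)
|T| = 100 / 56568 ≈ 0.0017678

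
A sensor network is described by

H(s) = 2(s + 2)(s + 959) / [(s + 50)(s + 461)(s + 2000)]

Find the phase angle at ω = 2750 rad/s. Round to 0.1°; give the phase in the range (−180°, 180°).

-62.7°

At s = jω = j2750:
zero (s+2): 2 + j2750 → |·| = √(2²+2750²) = √7562504 ≈ 2750, ∠ = arctan(2750/2) ≈ 89.96°
zero (s+959): 959 + j2750 → |·| = √(959²+2750²) = √8482181 ≈ 2912.4, ∠ = arctan(2750/959) ≈ 70.77°
pole (s+50): 50 + j2750 → |·| = √(50²+2750²) = √7565000 ≈ 2750.5, ∠ = arctan(2750/50) ≈ 88.96°
pole (s+461): 461 + j2750 → |·| = √(461²+2750²) = √7775021 ≈ 2788.4, ∠ = arctan(2750/461) ≈ 80.48°
pole (s+2000): 2000 + j2750 → |·| = √(2000²+2750²) = √11562500 ≈ 3400.4, ∠ = arctan(2750/2000) ≈ 53.97°
∠H = 160.73° − 223.41° = -62.68°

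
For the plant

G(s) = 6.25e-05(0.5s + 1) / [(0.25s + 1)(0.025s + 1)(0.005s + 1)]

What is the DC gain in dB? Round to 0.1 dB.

-84.1 dB

G(0) = 6.25e-05 · 1 / 1 = 6.25e-05
20 log₁₀(6.25e-05) ≈ -84.08 dB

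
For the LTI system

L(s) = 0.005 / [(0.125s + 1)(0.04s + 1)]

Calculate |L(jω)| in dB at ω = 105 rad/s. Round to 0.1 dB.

At ω = 105 rad/s:
pole (1 + j105·0.125) = 1 + j13.125 → |·| ≈ 13.163, ∠ ≈ 85.64°
pole (1 + j105·0.04) = 1 + j4.2 → |·| ≈ 4.3174, ∠ ≈ 76.61°
|L| = 0.005 · 1 / (13.163 · 4.3174) ≈ 8.7982e-05
Gain = 20 log₁₀(8.7982e-05) ≈ -81.11 dB

-81.1 dB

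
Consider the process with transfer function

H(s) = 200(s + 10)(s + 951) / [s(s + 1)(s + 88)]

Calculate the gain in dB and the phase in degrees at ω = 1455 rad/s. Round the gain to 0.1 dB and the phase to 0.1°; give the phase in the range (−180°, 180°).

-15.7 dB, -120.1°

At s = jω = j1455:
zero (s+10): 10 + j1455 → |·| = √(10²+1455²) = √2117125 ≈ 1455, ∠ = arctan(1455/10) ≈ 89.61°
zero (s+951): 951 + j1455 → |·| = √(951²+1455²) = √3021426 ≈ 1738.2, ∠ = arctan(1455/951) ≈ 56.83°
pole (s+1): 1 + j1455 → |·| = √(1²+1455²) = √2117026 ≈ 1455, ∠ = arctan(1455/1) ≈ 89.96°
pole (s+88): 88 + j1455 → |·| = √(88²+1455²) = √2124769 ≈ 1457.7, ∠ = arctan(1455/88) ≈ 86.54°
pole at origin: |s| = 1455, ∠ = 90.00° (in denominator)
|H| = 200 · 2.5291e+06 / 3.086e+09 ≈ 0.16391
Gain = 20 log₁₀(0.16391) ≈ -15.71 dB
∠H = 146.44° − 266.50° = -120.06°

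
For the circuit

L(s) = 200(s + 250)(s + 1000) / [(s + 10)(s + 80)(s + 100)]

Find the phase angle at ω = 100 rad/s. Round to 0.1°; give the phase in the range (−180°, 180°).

At s = jω = j100:
zero (s+250): 250 + j100 → |·| = √(250²+100²) = √72500 ≈ 269.26, ∠ = arctan(100/250) ≈ 21.80°
zero (s+1000): 1000 + j100 → |·| = √(1000²+100²) = √1010000 ≈ 1005, ∠ = arctan(100/1000) ≈ 5.71°
pole (s+10): 10 + j100 → |·| = √(10²+100²) = √10100 ≈ 100.5, ∠ = arctan(100/10) ≈ 84.29°
pole (s+80): 80 + j100 → |·| = √(80²+100²) = √16400 ≈ 128.06, ∠ = arctan(100/80) ≈ 51.34°
pole (s+100): 100 + j100 → |·| = √(100²+100²) = √20000 ≈ 141.42, ∠ = arctan(100/100) ≈ 45.00°
∠L = 27.51° − 180.63° = -153.12°

-153.1°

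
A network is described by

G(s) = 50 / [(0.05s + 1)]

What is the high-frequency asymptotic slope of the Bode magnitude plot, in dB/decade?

Each pole contributes −20 dB/decade at high frequency; each zero contributes +20 dB/decade.
Net: 0 zero(s) − 1 pole(s) → -20 dB/decade.

-20 dB/decade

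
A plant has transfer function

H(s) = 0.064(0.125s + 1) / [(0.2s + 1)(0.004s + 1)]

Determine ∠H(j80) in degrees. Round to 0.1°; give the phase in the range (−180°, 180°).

-19.9°

At ω = 80 rad/s:
zero (1 + j80·0.125) = 1 + j10 → |·| ≈ 10.05, ∠ ≈ 84.29°
pole (1 + j80·0.2) = 1 + j16 → |·| ≈ 16.031, ∠ ≈ 86.42°
pole (1 + j80·0.004) = 1 + j0.32 → |·| ≈ 1.05, ∠ ≈ 17.74°
∠H = (84.29°) − (86.42° + 17.74°) = -19.87°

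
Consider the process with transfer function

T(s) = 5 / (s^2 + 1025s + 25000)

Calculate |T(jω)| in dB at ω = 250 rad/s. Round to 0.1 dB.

-94.3 dB

Substitute s = j250:
Numerator: 5 = 5 + j0
Denominator: (j250)^2 + 1025(j250) + 25000 = -37500 + j256250
|N| = √(5² + 0²) ≈ 5, ∠N ≈ 0.00°
|D| = √(37500² + 256250²) ≈ 2.5898e+05, ∠D ≈ 98.33°
|T| = 5 / 2.5898e+05 ≈ 1.9307e-05
Gain = 20 log₁₀(1.9307e-05) ≈ -94.29 dB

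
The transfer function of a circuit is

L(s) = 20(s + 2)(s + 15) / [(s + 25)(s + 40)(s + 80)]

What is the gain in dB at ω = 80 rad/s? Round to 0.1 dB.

-16.3 dB

At s = jω = j80:
zero (s+2): 2 + j80 → |·| = √(2²+80²) = √6404 ≈ 80.025, ∠ = arctan(80/2) ≈ 88.57°
zero (s+15): 15 + j80 → |·| = √(15²+80²) = √6625 ≈ 81.394, ∠ = arctan(80/15) ≈ 79.38°
pole (s+25): 25 + j80 → |·| = √(25²+80²) = √7025 ≈ 83.815, ∠ = arctan(80/25) ≈ 72.65°
pole (s+40): 40 + j80 → |·| = √(40²+80²) = √8000 ≈ 89.443, ∠ = arctan(80/40) ≈ 63.43°
pole (s+80): 80 + j80 → |·| = √(80²+80²) = √12800 ≈ 113.14, ∠ = arctan(80/80) ≈ 45.00°
|L| = 20 · 6513.6 / 8.4817e+05 ≈ 0.15359
Gain = 20 log₁₀(0.15359) ≈ -16.27 dB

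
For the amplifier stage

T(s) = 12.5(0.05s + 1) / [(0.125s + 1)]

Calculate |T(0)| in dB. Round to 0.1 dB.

21.9 dB

T(0) = 12.5 · 1 / 1 = 12.5
20 log₁₀(12.5) ≈ 21.94 dB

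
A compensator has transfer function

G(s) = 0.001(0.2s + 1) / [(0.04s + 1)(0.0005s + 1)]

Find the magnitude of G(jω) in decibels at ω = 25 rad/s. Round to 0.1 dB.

-48.9 dB

At ω = 25 rad/s:
zero (1 + j25·0.2) = 1 + j5 → |·| ≈ 5.099, ∠ ≈ 78.69°
pole (1 + j25·0.04) = 1 + j1 → |·| ≈ 1.4142, ∠ ≈ 45.00°
pole (1 + j25·0.0005) = 1 + j0.0125 → |·| ≈ 1.0001, ∠ ≈ 0.72°
|G| = 0.001 · 5.099 / (1.4142 · 1.0001) ≈ 0.0036052
Gain = 20 log₁₀(0.0036052) ≈ -48.86 dB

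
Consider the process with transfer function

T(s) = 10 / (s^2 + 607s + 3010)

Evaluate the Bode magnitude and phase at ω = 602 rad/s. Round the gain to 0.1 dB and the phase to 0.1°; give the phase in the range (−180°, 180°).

-94.2 dB, -134.5°

Substitute s = j602:
Numerator: 10 = 10 + j0
Denominator: (j602)^2 + 607(j602) + 3010 = -359394 + j365414
|N| = √(10² + 0²) ≈ 10, ∠N ≈ 0.00°
|D| = √(359394² + 365414²) ≈ 5.1253e+05, ∠D ≈ 134.52°
|T| = 10 / 5.1253e+05 ≈ 1.9511e-05
Gain = 20 log₁₀(1.9511e-05) ≈ -94.19 dB
∠T = 0.00° − 134.52° = -134.52°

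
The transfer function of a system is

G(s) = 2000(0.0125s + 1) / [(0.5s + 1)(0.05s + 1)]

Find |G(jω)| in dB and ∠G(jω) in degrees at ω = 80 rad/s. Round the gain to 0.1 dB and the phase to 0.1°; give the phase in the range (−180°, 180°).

At ω = 80 rad/s:
zero (1 + j80·0.0125) = 1 + j1 → |·| ≈ 1.4142, ∠ ≈ 45.00°
pole (1 + j80·0.5) = 1 + j40 → |·| ≈ 40.012, ∠ ≈ 88.57°
pole (1 + j80·0.05) = 1 + j4 → |·| ≈ 4.1231, ∠ ≈ 75.96°
|G| = 2000 · 1.4142 / (40.012 · 4.1231) ≈ 17.145
Gain = 20 log₁₀(17.145) ≈ 24.68 dB
∠G = (45.00°) − (88.57° + 75.96°) = -119.53°

24.7 dB, -119.5°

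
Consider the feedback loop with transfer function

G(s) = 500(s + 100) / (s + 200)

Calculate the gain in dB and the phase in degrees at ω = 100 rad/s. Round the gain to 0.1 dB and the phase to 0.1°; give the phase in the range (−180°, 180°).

At s = jω = j100:
zero (s+100): 100 + j100 → |·| = √(100²+100²) = √20000 ≈ 141.42, ∠ = arctan(100/100) ≈ 45.00°
pole (s+200): 200 + j100 → |·| = √(200²+100²) = √50000 ≈ 223.61, ∠ = arctan(100/200) ≈ 26.57°
|G| = 500 · 141.42 / 223.61 ≈ 316.22
Gain = 20 log₁₀(316.22) ≈ 50.00 dB
∠G = 45.00° − 26.57° = 18.43°

50.0 dB, 18.4°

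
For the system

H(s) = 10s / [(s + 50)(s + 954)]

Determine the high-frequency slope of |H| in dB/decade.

-20 dB/decade

Each pole contributes −20 dB/decade at high frequency; each zero contributes +20 dB/decade.
Net: 1 zero(s) − 2 pole(s) → -20 dB/decade.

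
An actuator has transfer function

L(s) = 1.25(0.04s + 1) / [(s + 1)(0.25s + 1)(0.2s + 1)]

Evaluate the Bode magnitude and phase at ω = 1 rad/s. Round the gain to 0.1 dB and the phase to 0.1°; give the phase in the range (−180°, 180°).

-1.5 dB, -68.1°

At ω = 1 rad/s:
zero (1 + j1·0.04) = 1 + j0.04 → |·| ≈ 1.0008, ∠ ≈ 2.29°
pole (1 + j1·1) = 1 + j1 → |·| ≈ 1.4142, ∠ ≈ 45.00°
pole (1 + j1·0.25) = 1 + j0.25 → |·| ≈ 1.0308, ∠ ≈ 14.04°
pole (1 + j1·0.2) = 1 + j0.2 → |·| ≈ 1.0198, ∠ ≈ 11.31°
|L| = 1.25 · 1.0008 / (1.4142 · 1.0308 · 1.0198) ≈ 0.84151
Gain = 20 log₁₀(0.84151) ≈ -1.50 dB
∠L = (2.29°) − (45.00° + 14.04° + 11.31°) = -68.06°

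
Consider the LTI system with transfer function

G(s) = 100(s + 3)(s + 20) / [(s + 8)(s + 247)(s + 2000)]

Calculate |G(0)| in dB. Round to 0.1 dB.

-56.4 dB

G(0) = 100·3·20 / (8·247·2000) ≈ 0.0015182
20 log₁₀(0.0015182) ≈ -56.37 dB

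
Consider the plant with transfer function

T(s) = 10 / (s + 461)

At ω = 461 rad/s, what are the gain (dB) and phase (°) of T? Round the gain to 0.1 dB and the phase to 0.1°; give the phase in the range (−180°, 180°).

Substitute s = j461:
Numerator: 10 = 10 + j0
Denominator: (j461) + 461 = 461 + j461
|N| = √(10² + 0²) ≈ 10, ∠N ≈ 0.00°
|D| = √(461² + 461²) ≈ 651.95, ∠D ≈ 45.00°
|T| = 10 / 651.95 ≈ 0.015339
Gain = 20 log₁₀(0.015339) ≈ -36.28 dB
∠T = 0.00° − 45.00° = -45.00°

-36.3 dB, -45.0°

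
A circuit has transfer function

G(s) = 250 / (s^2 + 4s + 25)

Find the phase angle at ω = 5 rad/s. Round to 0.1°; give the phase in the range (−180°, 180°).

At s = jω = j5:
quadratic: (j5)² + 4·j5 + 25 = 0 + j20 → |·| ≈ 20, ∠ ≈ 90.00°
∠G = 0.00° − 90.00° = -90.00°

-90.0°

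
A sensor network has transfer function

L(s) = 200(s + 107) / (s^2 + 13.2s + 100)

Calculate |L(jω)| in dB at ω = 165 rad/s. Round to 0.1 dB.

At s = jω = j165:
zero (s+107): 107 + j165 → |·| = √(107²+165²) = √38674 ≈ 196.66, ∠ = arctan(165/107) ≈ 57.04°
quadratic: (j165)² + 13.2·j165 + 100 = -27125 + j2178 → |·| ≈ 27212, ∠ ≈ 175.41°
|L| = 200 · 196.66 / 27212 ≈ 1.4454
Gain = 20 log₁₀(1.4454) ≈ 3.20 dB

3.2 dB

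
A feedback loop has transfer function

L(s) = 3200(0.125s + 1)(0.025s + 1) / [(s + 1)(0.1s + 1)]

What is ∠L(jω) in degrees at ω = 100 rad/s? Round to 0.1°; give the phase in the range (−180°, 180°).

-20.1°

At ω = 100 rad/s:
zero (1 + j100·0.125) = 1 + j12.5 → |·| ≈ 12.54, ∠ ≈ 85.43°
zero (1 + j100·0.025) = 1 + j2.5 → |·| ≈ 2.6926, ∠ ≈ 68.20°
pole (1 + j100·1) = 1 + j100 → |·| ≈ 100, ∠ ≈ 89.43°
pole (1 + j100·0.1) = 1 + j10 → |·| ≈ 10.05, ∠ ≈ 84.29°
∠L = (85.43° + 68.20°) − (89.43° + 84.29°) = -20.09°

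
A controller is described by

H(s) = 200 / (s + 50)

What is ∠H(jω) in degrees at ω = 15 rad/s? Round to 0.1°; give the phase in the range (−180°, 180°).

At s = jω = j15:
pole (s+50): 50 + j15 → |·| = √(50²+15²) = √2725 ≈ 52.202, ∠ = arctan(15/50) ≈ 16.70°
∠H = 0.00° − 16.70° = -16.70°

-16.7°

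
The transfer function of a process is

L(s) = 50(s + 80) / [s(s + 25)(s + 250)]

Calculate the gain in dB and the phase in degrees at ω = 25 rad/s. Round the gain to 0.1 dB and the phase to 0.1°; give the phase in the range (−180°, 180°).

-34.5 dB, -123.4°

At s = jω = j25:
zero (s+80): 80 + j25 → |·| = √(80²+25²) = √7025 ≈ 83.815, ∠ = arctan(25/80) ≈ 17.35°
pole (s+25): 25 + j25 → |·| = √(25²+25²) = √1250 ≈ 35.355, ∠ = arctan(25/25) ≈ 45.00°
pole (s+250): 250 + j25 → |·| = √(250²+25²) = √63125 ≈ 251.25, ∠ = arctan(25/250) ≈ 5.71°
pole at origin: |s| = 25, ∠ = 90.00° (in denominator)
|L| = 50 · 83.815 / 2.2207e+05 ≈ 0.018871
Gain = 20 log₁₀(0.018871) ≈ -34.48 dB
∠L = 17.35° − 140.71° = -123.36°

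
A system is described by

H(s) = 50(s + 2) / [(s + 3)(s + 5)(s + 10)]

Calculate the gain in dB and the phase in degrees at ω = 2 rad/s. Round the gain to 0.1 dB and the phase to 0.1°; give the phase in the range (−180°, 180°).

At s = jω = j2:
zero (s+2): 2 + j2 → |·| = √(2²+2²) = √8 ≈ 2.8284, ∠ = arctan(2/2) ≈ 45.00°
pole (s+3): 3 + j2 → |·| = √(3²+2²) = √13 ≈ 3.6056, ∠ = arctan(2/3) ≈ 33.69°
pole (s+5): 5 + j2 → |·| = √(5²+2²) = √29 ≈ 5.3852, ∠ = arctan(2/5) ≈ 21.80°
pole (s+10): 10 + j2 → |·| = √(10²+2²) = √104 ≈ 10.198, ∠ = arctan(2/10) ≈ 11.31°
|H| = 50 · 2.8284 / 198.01 ≈ 0.71421
Gain = 20 log₁₀(0.71421) ≈ -2.92 dB
∠H = 45.00° − 66.80° = -21.80°

-2.9 dB, -21.8°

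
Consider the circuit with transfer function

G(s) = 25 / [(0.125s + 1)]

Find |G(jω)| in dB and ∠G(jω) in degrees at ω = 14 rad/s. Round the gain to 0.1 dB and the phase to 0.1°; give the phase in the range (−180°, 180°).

At ω = 14 rad/s:
pole (1 + j14·0.125) = 1 + j1.75 → |·| ≈ 2.0156, ∠ ≈ 60.26°
|G| = 25 · 1 / (2.0156) ≈ 12.403
Gain = 20 log₁₀(12.403) ≈ 21.87 dB
∠G = (0°) − (60.26°) = -60.26°

21.9 dB, -60.3°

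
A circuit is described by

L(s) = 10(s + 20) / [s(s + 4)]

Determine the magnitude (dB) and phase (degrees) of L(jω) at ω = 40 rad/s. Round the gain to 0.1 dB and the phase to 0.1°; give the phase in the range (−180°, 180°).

-11.1 dB, -110.9°

At s = jω = j40:
zero (s+20): 20 + j40 → |·| = √(20²+40²) = √2000 ≈ 44.721, ∠ = arctan(40/20) ≈ 63.43°
pole (s+4): 4 + j40 → |·| = √(4²+40²) = √1616 ≈ 40.2, ∠ = arctan(40/4) ≈ 84.29°
pole at origin: |s| = 40, ∠ = 90.00° (in denominator)
|L| = 10 · 44.721 / 1608 ≈ 0.27812
Gain = 20 log₁₀(0.27812) ≈ -11.12 dB
∠L = 63.43° − 174.29° = -110.86°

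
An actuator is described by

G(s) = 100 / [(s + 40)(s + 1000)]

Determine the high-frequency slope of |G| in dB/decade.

Each pole contributes −20 dB/decade at high frequency; each zero contributes +20 dB/decade.
Net: 0 zero(s) − 2 pole(s) → -40 dB/decade.

-40 dB/decade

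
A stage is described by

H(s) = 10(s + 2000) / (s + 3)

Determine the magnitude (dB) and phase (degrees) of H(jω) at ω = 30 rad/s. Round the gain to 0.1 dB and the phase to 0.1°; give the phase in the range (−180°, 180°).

56.4 dB, -83.4°

At s = jω = j30:
zero (s+2000): 2000 + j30 → |·| = √(2000²+30²) = √4000900 ≈ 2000.2, ∠ = arctan(30/2000) ≈ 0.86°
pole (s+3): 3 + j30 → |·| = √(3²+30²) = √909 ≈ 30.15, ∠ = arctan(30/3) ≈ 84.29°
|H| = 10 · 2000.2 / 30.15 ≈ 663.42
Gain = 20 log₁₀(663.42) ≈ 56.44 dB
∠H = 0.86° − 84.29° = -83.43°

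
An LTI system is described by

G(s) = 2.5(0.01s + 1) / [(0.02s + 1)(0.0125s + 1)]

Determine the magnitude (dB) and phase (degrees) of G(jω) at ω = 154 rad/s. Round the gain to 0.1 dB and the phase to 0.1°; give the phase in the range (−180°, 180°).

-3.7 dB, -77.6°

At ω = 154 rad/s:
zero (1 + j154·0.01) = 1 + j1.54 → |·| ≈ 1.8362, ∠ ≈ 57.00°
pole (1 + j154·0.02) = 1 + j3.08 → |·| ≈ 3.2383, ∠ ≈ 72.01°
pole (1 + j154·0.0125) = 1 + j1.925 → |·| ≈ 2.1692, ∠ ≈ 62.55°
|G| = 2.5 · 1.8362 / (3.2383 · 2.1692) ≈ 0.6535
Gain = 20 log₁₀(0.6535) ≈ -3.70 dB
∠G = (57.00°) − (72.01° + 62.55°) = -77.56°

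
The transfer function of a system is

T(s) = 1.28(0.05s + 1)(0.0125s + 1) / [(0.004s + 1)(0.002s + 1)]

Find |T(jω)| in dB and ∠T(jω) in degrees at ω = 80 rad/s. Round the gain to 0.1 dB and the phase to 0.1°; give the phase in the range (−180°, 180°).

16.9 dB, 94.1°

At ω = 80 rad/s:
zero (1 + j80·0.05) = 1 + j4 → |·| ≈ 4.1231, ∠ ≈ 75.96°
zero (1 + j80·0.0125) = 1 + j1 → |·| ≈ 1.4142, ∠ ≈ 45.00°
pole (1 + j80·0.004) = 1 + j0.32 → |·| ≈ 1.05, ∠ ≈ 17.74°
pole (1 + j80·0.002) = 1 + j0.16 → |·| ≈ 1.0127, ∠ ≈ 9.09°
|T| = 1.28 · 4.1231 · 1.4142 / (1.05 · 1.0127) ≈ 7.019
Gain = 20 log₁₀(7.019) ≈ 16.93 dB
∠T = (75.96° + 45.00°) − (17.74° + 9.09°) = 94.13°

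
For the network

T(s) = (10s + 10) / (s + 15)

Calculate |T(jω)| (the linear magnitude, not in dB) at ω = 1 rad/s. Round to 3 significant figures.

0.941

Substitute s = j1:
Numerator: 10(j1) + 10 = 10 + j10
Denominator: (j1) + 15 = 15 + j1
|N| = √(10² + 10²) ≈ 14.142, ∠N ≈ 45.00°
|D| = √(15² + 1²) ≈ 15.033, ∠D ≈ 3.81°
|T| = 14.142 / 15.033 ≈ 0.94073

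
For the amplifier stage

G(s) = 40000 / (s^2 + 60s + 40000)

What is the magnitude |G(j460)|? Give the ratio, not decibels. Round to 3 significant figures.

0.230

At s = jω = j460:
quadratic: (j460)² + 60·j460 + 40000 = -171600 + j27600 → |·| ≈ 1.7381e+05, ∠ ≈ 170.86°
|G| = 40000 / 1.7381e+05 ≈ 0.23014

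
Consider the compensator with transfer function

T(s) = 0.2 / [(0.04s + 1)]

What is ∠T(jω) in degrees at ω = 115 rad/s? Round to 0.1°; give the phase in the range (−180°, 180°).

At ω = 115 rad/s:
pole (1 + j115·0.04) = 1 + j4.6 → |·| ≈ 4.7074, ∠ ≈ 77.74°
∠T = (0°) − (77.74°) = -77.74°

-77.7°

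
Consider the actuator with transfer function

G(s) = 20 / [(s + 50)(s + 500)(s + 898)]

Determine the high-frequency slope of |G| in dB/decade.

-60 dB/decade

Each pole contributes −20 dB/decade at high frequency; each zero contributes +20 dB/decade.
Net: 0 zero(s) − 3 pole(s) → -60 dB/decade.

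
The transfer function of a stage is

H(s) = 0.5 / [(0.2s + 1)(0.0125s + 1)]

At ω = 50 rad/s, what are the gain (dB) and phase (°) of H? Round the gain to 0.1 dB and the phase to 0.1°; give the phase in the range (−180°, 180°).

-27.5 dB, -116.3°

At ω = 50 rad/s:
pole (1 + j50·0.2) = 1 + j10 → |·| ≈ 10.05, ∠ ≈ 84.29°
pole (1 + j50·0.0125) = 1 + j0.625 → |·| ≈ 1.1792, ∠ ≈ 32.01°
|H| = 0.5 · 1 / (10.05 · 1.1792) ≈ 0.042191
Gain = 20 log₁₀(0.042191) ≈ -27.50 dB
∠H = (0°) − (84.29° + 32.01°) = -116.30°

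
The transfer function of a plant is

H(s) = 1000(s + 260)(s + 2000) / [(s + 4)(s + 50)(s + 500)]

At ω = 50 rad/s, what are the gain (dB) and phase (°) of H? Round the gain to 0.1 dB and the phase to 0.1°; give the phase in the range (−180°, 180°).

At s = jω = j50:
zero (s+260): 260 + j50 → |·| = √(260²+50²) = √70100 ≈ 264.76, ∠ = arctan(50/260) ≈ 10.89°
zero (s+2000): 2000 + j50 → |·| = √(2000²+50²) = √4002500 ≈ 2000.6, ∠ = arctan(50/2000) ≈ 1.43°
pole (s+4): 4 + j50 → |·| = √(4²+50²) = √2516 ≈ 50.16, ∠ = arctan(50/4) ≈ 85.43°
pole (s+50): 50 + j50 → |·| = √(50²+50²) = √5000 ≈ 70.711, ∠ = arctan(50/50) ≈ 45.00°
pole (s+500): 500 + j50 → |·| = √(500²+50²) = √252500 ≈ 502.49, ∠ = arctan(50/500) ≈ 5.71°
|H| = 1000 · 5.2968e+05 / 1.7823e+06 ≈ 297.19
Gain = 20 log₁₀(297.19) ≈ 49.46 dB
∠H = 12.32° − 136.14° = -123.82°

49.5 dB, -123.8°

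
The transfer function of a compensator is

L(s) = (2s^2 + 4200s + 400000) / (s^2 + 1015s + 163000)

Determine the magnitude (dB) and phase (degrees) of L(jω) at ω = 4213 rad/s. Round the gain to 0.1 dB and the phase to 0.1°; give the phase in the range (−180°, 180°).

Substitute s = j4213:
Numerator: 2(j4213)^2 + 4200(j4213) + 400000 = -35098738 + j17694600
Denominator: (j4213)^2 + 1015(j4213) + 163000 = -17586369 + j4276195
|N| = √(35098738² + 17694600²) ≈ 3.9307e+07, ∠N ≈ 153.25°
|D| = √(17586369² + 4276195²) ≈ 1.8099e+07, ∠D ≈ 166.33°
|L| = 3.9307e+07 / 1.8099e+07 ≈ 2.1718
Gain = 20 log₁₀(2.1718) ≈ 6.74 dB
∠L = 153.25° − 166.33° = -13.08°

6.7 dB, -13.1°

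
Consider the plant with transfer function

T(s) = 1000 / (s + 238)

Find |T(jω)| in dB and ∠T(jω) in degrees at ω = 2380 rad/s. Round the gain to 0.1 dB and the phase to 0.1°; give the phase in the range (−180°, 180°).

-7.6 dB, -84.3°

Substitute s = j2380:
Numerator: 1000 = 1000 + j0
Denominator: (j2380) + 238 = 238 + j2380
|N| = √(1000² + 0²) ≈ 1000, ∠N ≈ 0.00°
|D| = √(238² + 2380²) ≈ 2391.9, ∠D ≈ 84.29°
|T| = 1000 / 2391.9 ≈ 0.41808
Gain = 20 log₁₀(0.41808) ≈ -7.57 dB
∠T = 0.00° − 84.29° = -84.29°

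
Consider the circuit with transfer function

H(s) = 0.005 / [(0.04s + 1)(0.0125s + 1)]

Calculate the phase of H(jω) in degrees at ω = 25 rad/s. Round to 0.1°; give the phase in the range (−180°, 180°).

At ω = 25 rad/s:
pole (1 + j25·0.04) = 1 + j1 → |·| ≈ 1.4142, ∠ ≈ 45.00°
pole (1 + j25·0.0125) = 1 + j0.3125 → |·| ≈ 1.0477, ∠ ≈ 17.35°
∠H = (0°) − (45.00° + 17.35°) = -62.35°

-62.4°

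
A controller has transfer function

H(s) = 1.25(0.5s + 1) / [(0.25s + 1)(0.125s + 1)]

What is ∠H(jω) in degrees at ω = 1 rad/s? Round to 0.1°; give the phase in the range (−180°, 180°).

At ω = 1 rad/s:
zero (1 + j1·0.5) = 1 + j0.5 → |·| ≈ 1.118, ∠ ≈ 26.57°
pole (1 + j1·0.25) = 1 + j0.25 → |·| ≈ 1.0308, ∠ ≈ 14.04°
pole (1 + j1·0.125) = 1 + j0.125 → |·| ≈ 1.0078, ∠ ≈ 7.13°
∠H = (26.57°) − (14.04° + 7.13°) = 5.40°

5.4°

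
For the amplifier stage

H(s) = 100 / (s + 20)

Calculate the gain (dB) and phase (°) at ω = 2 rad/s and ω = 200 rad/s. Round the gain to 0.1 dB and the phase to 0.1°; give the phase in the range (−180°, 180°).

At s = jω = j2:
pole (s+20): 20 + j2 → |·| = √(20²+2²) = √404 ≈ 20.1, ∠ = arctan(2/20) ≈ 5.71°
|H| = 100 / 20.1 ≈ 4.9751
Gain = 20 log₁₀(4.9751) ≈ 13.94 dB
∠H = 0.00° − 5.71° = -5.71°

At s = jω = j200:
pole (s+20): 20 + j200 → |·| = √(20²+200²) = √40400 ≈ 201, ∠ = arctan(200/20) ≈ 84.29°
|H| = 100 / 201 ≈ 0.49751
Gain = 20 log₁₀(0.49751) ≈ -6.06 dB
∠H = 0.00° − 84.29° = -84.29°

ω = 2: 13.9 dB, -5.7°; ω = 200: -6.1 dB, -84.3°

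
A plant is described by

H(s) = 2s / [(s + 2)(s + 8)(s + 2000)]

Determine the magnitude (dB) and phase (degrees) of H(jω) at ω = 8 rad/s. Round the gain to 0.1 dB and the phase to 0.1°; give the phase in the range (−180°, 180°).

At s = jω = j8:
zero at origin: s = j8 → |·| = 8, ∠ = 90.00°
pole (s+2): 2 + j8 → |·| = √(2²+8²) = √68 ≈ 8.2462, ∠ = arctan(8/2) ≈ 75.96°
pole (s+8): 8 + j8 → |·| = √(8²+8²) = √128 ≈ 11.314, ∠ = arctan(8/8) ≈ 45.00°
pole (s+2000): 2000 + j8 → |·| = √(2000²+8²) = √4000064 ≈ 2000, ∠ = arctan(8/2000) ≈ 0.23°
|H| = 2 · 8 / 1.866e+05 ≈ 8.5745e-05
Gain = 20 log₁₀(8.5745e-05) ≈ -81.34 dB
∠H = 90.00° − 121.19° = -31.19°

-81.3 dB, -31.2°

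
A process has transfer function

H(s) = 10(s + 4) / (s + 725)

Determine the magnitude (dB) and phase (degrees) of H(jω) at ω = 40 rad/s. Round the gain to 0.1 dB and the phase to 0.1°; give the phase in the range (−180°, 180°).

-5.1 dB, 81.1°

At s = jω = j40:
zero (s+4): 4 + j40 → |·| = √(4²+40²) = √1616 ≈ 40.2, ∠ = arctan(40/4) ≈ 84.29°
pole (s+725): 725 + j40 → |·| = √(725²+40²) = √527225 ≈ 726.1, ∠ = arctan(40/725) ≈ 3.16°
|H| = 10 · 40.2 / 726.1 ≈ 0.55364
Gain = 20 log₁₀(0.55364) ≈ -5.14 dB
∠H = 84.29° − 3.16° = 81.13°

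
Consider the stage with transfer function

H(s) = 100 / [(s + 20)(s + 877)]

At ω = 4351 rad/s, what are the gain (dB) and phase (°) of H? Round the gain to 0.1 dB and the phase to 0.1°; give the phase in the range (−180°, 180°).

-105.7 dB, -168.3°

At s = jω = j4351:
pole (s+20): 20 + j4351 → |·| = √(20²+4351²) = √18931601 ≈ 4351, ∠ = arctan(4351/20) ≈ 89.74°
pole (s+877): 877 + j4351 → |·| = √(877²+4351²) = √19700330 ≈ 4438.5, ∠ = arctan(4351/877) ≈ 78.60°
|H| = 100 / 1.9312e+07 ≈ 5.1781e-06
Gain = 20 log₁₀(5.1781e-06) ≈ -105.72 dB
∠H = 0.00° − 168.34° = -168.34°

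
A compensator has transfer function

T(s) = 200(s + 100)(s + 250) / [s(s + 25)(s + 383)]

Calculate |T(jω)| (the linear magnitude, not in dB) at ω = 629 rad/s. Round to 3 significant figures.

0.296

At s = jω = j629:
zero (s+100): 100 + j629 → |·| = √(100²+629²) = √405641 ≈ 636.9, ∠ = arctan(629/100) ≈ 80.97°
zero (s+250): 250 + j629 → |·| = √(250²+629²) = √458141 ≈ 676.86, ∠ = arctan(629/250) ≈ 68.32°
pole (s+25): 25 + j629 → |·| = √(25²+629²) = √396266 ≈ 629.5, ∠ = arctan(629/25) ≈ 87.72°
pole (s+383): 383 + j629 → |·| = √(383²+629²) = √542330 ≈ 736.43, ∠ = arctan(629/383) ≈ 58.66°
pole at origin: |s| = 629, ∠ = 90.00° (in denominator)
|T| = 200 · 4.3109e+05 / 2.9159e+08 ≈ 0.29568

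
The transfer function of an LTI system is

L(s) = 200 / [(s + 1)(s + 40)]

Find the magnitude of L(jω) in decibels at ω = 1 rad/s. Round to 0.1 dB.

11.0 dB

At s = jω = j1:
pole (s+1): 1 + j1 → |·| = √(1²+1²) = √2 ≈ 1.4142, ∠ = arctan(1/1) ≈ 45.00°
pole (s+40): 40 + j1 → |·| = √(40²+1²) = √1601 ≈ 40.012, ∠ = arctan(1/40) ≈ 1.43°
|L| = 200 / 56.585 ≈ 3.5345
Gain = 20 log₁₀(3.5345) ≈ 10.97 dB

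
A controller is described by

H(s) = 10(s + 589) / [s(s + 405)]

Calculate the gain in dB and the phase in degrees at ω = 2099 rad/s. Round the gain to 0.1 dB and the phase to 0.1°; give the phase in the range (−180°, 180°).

-46.3 dB, -94.8°

At s = jω = j2099:
zero (s+589): 589 + j2099 → |·| = √(589²+2099²) = √4752722 ≈ 2180.1, ∠ = arctan(2099/589) ≈ 74.33°
pole (s+405): 405 + j2099 → |·| = √(405²+2099²) = √4569826 ≈ 2137.7, ∠ = arctan(2099/405) ≈ 79.08°
pole at origin: |s| = 2099, ∠ = 90.00° (in denominator)
|H| = 10 · 2180.1 / 4.487e+06 ≈ 0.0048587
Gain = 20 log₁₀(0.0048587) ≈ -46.27 dB
∠H = 74.33° − 169.08° = -94.75°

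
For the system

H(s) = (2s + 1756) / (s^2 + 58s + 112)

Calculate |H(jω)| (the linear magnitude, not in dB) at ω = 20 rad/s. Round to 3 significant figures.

1.47

Substitute s = j20:
Numerator: 2(j20) + 1756 = 1756 + j40
Denominator: (j20)^2 + 58(j20) + 112 = -288 + j1160
|N| = √(1756² + 40²) ≈ 1756.5, ∠N ≈ 1.30°
|D| = √(288² + 1160²) ≈ 1195.2, ∠D ≈ 103.94°
|H| = 1756.5 / 1195.2 ≈ 1.4696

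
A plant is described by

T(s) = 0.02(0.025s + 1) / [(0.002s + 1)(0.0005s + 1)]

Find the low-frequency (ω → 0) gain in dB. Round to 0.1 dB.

T(0) = 0.02 · 1 / 1 = 0.02
20 log₁₀(0.02) ≈ -33.98 dB

-34.0 dB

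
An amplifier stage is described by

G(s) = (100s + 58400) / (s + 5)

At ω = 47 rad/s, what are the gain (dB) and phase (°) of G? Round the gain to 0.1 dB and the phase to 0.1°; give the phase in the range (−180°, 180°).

Substitute s = j47:
Numerator: 100(j47) + 58400 = 58400 + j4700
Denominator: (j47) + 5 = 5 + j47
|N| = √(58400² + 4700²) ≈ 58589, ∠N ≈ 4.60°
|D| = √(5² + 47²) ≈ 47.265, ∠D ≈ 83.93°
|G| = 58589 / 47.265 ≈ 1239.6
Gain = 20 log₁₀(1239.6) ≈ 61.87 dB
∠G = 4.60° − 83.93° = -79.33°

61.9 dB, -79.3°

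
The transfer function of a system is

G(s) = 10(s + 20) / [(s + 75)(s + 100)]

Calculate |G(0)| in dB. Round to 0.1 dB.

-31.5 dB

G(0) = 10·20 / (75·100) ≈ 0.026667
20 log₁₀(0.026667) ≈ -31.48 dB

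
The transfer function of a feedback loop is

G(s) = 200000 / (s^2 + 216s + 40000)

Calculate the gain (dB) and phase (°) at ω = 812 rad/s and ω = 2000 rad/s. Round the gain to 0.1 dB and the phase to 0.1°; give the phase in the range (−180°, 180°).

ω = 812: -10.2 dB, -164.2°; ω = 2000: -26.0 dB, -173.8°

At s = jω = j812:
quadratic: (j812)² + 216·j812 + 40000 = -619344 + j175392 → |·| ≈ 6.437e+05, ∠ ≈ 164.19°
|G| = 200000 / 6.437e+05 ≈ 0.3107
Gain = 20 log₁₀(0.3107) ≈ -10.15 dB
∠G = 0.00° − 164.19° = -164.19°

At s = jω = j2000:
quadratic: (j2000)² + 216·j2000 + 40000 = -3960000 + j432000 → |·| ≈ 3.9835e+06, ∠ ≈ 173.77°
|G| = 200000 / 3.9835e+06 ≈ 0.050207
Gain = 20 log₁₀(0.050207) ≈ -25.98 dB
∠G = 0.00° − 173.77° = -173.77°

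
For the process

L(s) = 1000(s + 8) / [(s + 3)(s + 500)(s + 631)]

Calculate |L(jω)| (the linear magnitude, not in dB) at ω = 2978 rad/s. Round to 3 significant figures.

At s = jω = j2978:
zero (s+8): 8 + j2978 → |·| = √(8²+2978²) = √8868548 ≈ 2978, ∠ = arctan(2978/8) ≈ 89.85°
pole (s+3): 3 + j2978 → |·| = √(3²+2978²) = √8868493 ≈ 2978, ∠ = arctan(2978/3) ≈ 89.94°
pole (s+500): 500 + j2978 → |·| = √(500²+2978²) = √9118484 ≈ 3019.7, ∠ = arctan(2978/500) ≈ 80.47°
pole (s+631): 631 + j2978 → |·| = √(631²+2978²) = √9266645 ≈ 3044.1, ∠ = arctan(2978/631) ≈ 78.04°
|L| = 1000 · 2978 / 2.7375e+10 ≈ 0.00010879

0.000109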